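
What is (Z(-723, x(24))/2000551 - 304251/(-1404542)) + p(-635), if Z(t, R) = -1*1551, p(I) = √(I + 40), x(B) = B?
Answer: 606491197659/2809857902642 + I*√595 ≈ 0.21584 + 24.393*I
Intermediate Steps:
p(I) = √(40 + I)
Z(t, R) = -1551
(Z(-723, x(24))/2000551 - 304251/(-1404542)) + p(-635) = (-1551/2000551 - 304251/(-1404542)) + √(40 - 635) = (-1551*1/2000551 - 304251*(-1/1404542)) + √(-595) = (-1551/2000551 + 304251/1404542) + I*√595 = 606491197659/2809857902642 + I*√595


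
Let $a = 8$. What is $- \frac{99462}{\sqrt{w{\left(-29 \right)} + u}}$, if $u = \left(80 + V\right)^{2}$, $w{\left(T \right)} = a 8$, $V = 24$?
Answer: $- \frac{49731 \sqrt{170}}{680} \approx -953.55$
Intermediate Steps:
$w{\left(T \right)} = 64$ ($w{\left(T \right)} = 8 \cdot 8 = 64$)
$u = 10816$ ($u = \left(80 + 24\right)^{2} = 104^{2} = 10816$)
$- \frac{99462}{\sqrt{w{\left(-29 \right)} + u}} = - \frac{99462}{\sqrt{64 + 10816}} = - \frac{99462}{\sqrt{10880}} = - \frac{99462}{8 \sqrt{170}} = - 99462 \frac{\sqrt{170}}{1360} = - \frac{49731 \sqrt{170}}{680}$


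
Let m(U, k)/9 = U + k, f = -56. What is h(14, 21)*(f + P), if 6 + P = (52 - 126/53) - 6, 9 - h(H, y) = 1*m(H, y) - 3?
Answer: 295122/53 ≈ 5568.3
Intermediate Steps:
m(U, k) = 9*U + 9*k (m(U, k) = 9*(U + k) = 9*U + 9*k)
h(H, y) = 12 - 9*H - 9*y (h(H, y) = 9 - (1*(9*H + 9*y) - 3) = 9 - ((9*H + 9*y) - 3) = 9 - (-3 + 9*H + 9*y) = 9 + (3 - 9*H - 9*y) = 12 - 9*H - 9*y)
P = 1994/53 (P = -6 + ((52 - 126/53) - 6) = -6 + (2630/53 - 6) = -6 + 2312/53 = 1994/53 ≈ 37.623)
h(14, 21)*(f + P) = (12 - 9*14 - 9*21)*(-56 + 1994/53) = (12 - 126 - 189)*(-974/53) = -303*(-974/53) = 295122/53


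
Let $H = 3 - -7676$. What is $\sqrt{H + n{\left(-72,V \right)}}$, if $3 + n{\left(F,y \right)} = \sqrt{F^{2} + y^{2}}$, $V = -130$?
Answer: $\sqrt{7676 + 2 \sqrt{5521}} \approx 88.457$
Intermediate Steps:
$n{\left(F,y \right)} = -3 + \sqrt{F^{2} + y^{2}}$
$H = 7679$ ($H = 3 + 7676 = 7679$)
$\sqrt{H + n{\left(-72,V \right)}} = \sqrt{7679 - \left(3 - \sqrt{\left(-72\right)^{2} + \left(-130\right)^{2}}\right)} = \sqrt{7679 - \left(3 - \sqrt{5184 + 16900}\right)} = \sqrt{7679 - \left(3 - \sqrt{22084}\right)} = \sqrt{7679 - \left(3 - 2 \sqrt{5521}\right)} = \sqrt{7676 + 2 \sqrt{5521}}$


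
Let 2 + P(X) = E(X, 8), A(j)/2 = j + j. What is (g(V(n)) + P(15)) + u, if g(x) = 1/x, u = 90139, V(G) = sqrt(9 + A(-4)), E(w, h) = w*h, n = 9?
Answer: 90257 - I*sqrt(7)/7 ≈ 90257.0 - 0.37796*I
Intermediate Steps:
A(j) = 4*j (A(j) = 2*(j + j) = 2*(2*j) = 4*j)
E(w, h) = h*w
V(G) = I*sqrt(7) (V(G) = sqrt(9 + 4*(-4)) = sqrt(9 - 16) = sqrt(-7) = I*sqrt(7))
P(X) = -2 + 8*X
(g(V(n)) + P(15)) + u = (1/(I*sqrt(7)) + (-2 + 8*15)) + 90139 = (-I*sqrt(7)/7 + (-2 + 120)) + 90139 = (-I*sqrt(7)/7 + 118) + 90139 = (118 - I*sqrt(7)/7) + 90139 = 90257 - I*sqrt(7)/7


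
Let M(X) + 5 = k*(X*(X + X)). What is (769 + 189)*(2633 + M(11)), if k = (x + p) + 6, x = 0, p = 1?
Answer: 4140476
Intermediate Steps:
k = 7 (k = (0 + 1) + 6 = 1 + 6 = 7)
M(X) = -5 + 14*X² (M(X) = -5 + 7*(X*(X + X)) = -5 + 7*(X*(2*X)) = -5 + 7*(2*X²) = -5 + 14*X²)
(769 + 189)*(2633 + M(11)) = (769 + 189)*(2633 + (-5 + 14*11²)) = 958*(2633 + (-5 + 14*121)) = 958*(2633 + (-5 + 1694)) = 958*(2633 + 1689) = 958*4322 = 4140476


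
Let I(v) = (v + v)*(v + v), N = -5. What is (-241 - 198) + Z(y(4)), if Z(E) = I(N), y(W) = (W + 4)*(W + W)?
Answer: -339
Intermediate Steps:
I(v) = 4*v**2 (I(v) = (2*v)*(2*v) = 4*v**2)
y(W) = 2*W*(4 + W) (y(W) = (4 + W)*(2*W) = 2*W*(4 + W))
Z(E) = 100 (Z(E) = 4*(-5)**2 = 4*25 = 100)
(-241 - 198) + Z(y(4)) = (-241 - 198) + 100 = -439 + 100 = -339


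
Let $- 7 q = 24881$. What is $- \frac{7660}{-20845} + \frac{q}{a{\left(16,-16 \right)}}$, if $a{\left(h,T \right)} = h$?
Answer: $- \frac{103557305}{466928} \approx -221.78$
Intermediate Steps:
$q = - \frac{24881}{7}$ ($q = \left(- \frac{1}{7}\right) 24881 = - \frac{24881}{7} \approx -3554.4$)
$- \frac{7660}{-20845} + \frac{q}{a{\left(16,-16 \right)}} = - \frac{7660}{-20845} - \frac{24881}{7 \cdot 16} = \left(-7660\right) \left(- \frac{1}{20845}\right) - \frac{24881}{112} = \frac{1532}{4169} - \frac{24881}{112} = - \frac{103557305}{466928}$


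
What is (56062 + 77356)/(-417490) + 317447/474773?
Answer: 2661064766/7623576145 ≈ 0.34906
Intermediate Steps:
(56062 + 77356)/(-417490) + 317447/474773 = 133418*(-1/417490) + 317447*(1/474773) = -66709/208745 + 24419/36521 = 2661064766/7623576145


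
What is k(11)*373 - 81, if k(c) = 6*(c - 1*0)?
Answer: 24537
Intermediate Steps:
k(c) = 6*c (k(c) = 6*(c + 0) = 6*c)
k(11)*373 - 81 = (6*11)*373 - 81 = 66*373 - 81 = 24618 - 81 = 24537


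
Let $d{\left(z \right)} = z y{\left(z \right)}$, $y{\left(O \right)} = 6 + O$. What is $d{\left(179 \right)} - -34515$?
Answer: $67630$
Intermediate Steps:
$d{\left(z \right)} = z \left(6 + z\right)$
$d{\left(179 \right)} - -34515 = 179 \left(6 + 179\right) - -34515 = 179 \cdot 185 + 34515 = 33115 + 34515 = 67630$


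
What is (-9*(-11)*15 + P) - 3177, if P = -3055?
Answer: -4747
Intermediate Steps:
(-9*(-11)*15 + P) - 3177 = (-9*(-11)*15 - 3055) - 3177 = (99*15 - 3055) - 3177 = (1485 - 3055) - 3177 = -1570 - 3177 = -4747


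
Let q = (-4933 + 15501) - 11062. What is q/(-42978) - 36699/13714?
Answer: -3179099/1193118 ≈ -2.6645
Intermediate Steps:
q = -494 (q = 10568 - 11062 = -494)
q/(-42978) - 36699/13714 = -494/(-42978) - 36699/13714 = -494*(-1/42978) - 36699*1/13714 = 1/87 - 36699/13714 = -3179099/1193118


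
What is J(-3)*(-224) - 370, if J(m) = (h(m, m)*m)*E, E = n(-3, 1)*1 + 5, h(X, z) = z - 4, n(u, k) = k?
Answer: -28594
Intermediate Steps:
h(X, z) = -4 + z
E = 6 (E = 1*1 + 5 = 1 + 5 = 6)
J(m) = 6*m*(-4 + m) (J(m) = ((-4 + m)*m)*6 = (m*(-4 + m))*6 = 6*m*(-4 + m))
J(-3)*(-224) - 370 = (6*(-3)*(-4 - 3))*(-224) - 370 = (6*(-3)*(-7))*(-224) - 370 = 126*(-224) - 370 = -28224 - 370 = -28594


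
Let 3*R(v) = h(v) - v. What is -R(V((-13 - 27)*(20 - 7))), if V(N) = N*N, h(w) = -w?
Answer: 540800/3 ≈ 1.8027e+5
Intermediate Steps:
V(N) = N**2
R(v) = -2*v/3 (R(v) = (-v - v)/3 = (-2*v)/3 = -2*v/3)
-R(V((-13 - 27)*(20 - 7))) = -(-2)*((-13 - 27)*(20 - 7))**2/3 = -(-2)*(-40*13)**2/3 = -(-2)*(-520)**2/3 = -(-2)*270400/3 = -1*(-540800/3) = 540800/3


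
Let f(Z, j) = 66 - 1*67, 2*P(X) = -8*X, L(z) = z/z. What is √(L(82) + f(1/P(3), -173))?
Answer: 0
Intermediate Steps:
L(z) = 1
P(X) = -4*X (P(X) = (-8*X)/2 = -4*X)
f(Z, j) = -1 (f(Z, j) = 66 - 67 = -1)
√(L(82) + f(1/P(3), -173)) = √(1 - 1) = √0 = 0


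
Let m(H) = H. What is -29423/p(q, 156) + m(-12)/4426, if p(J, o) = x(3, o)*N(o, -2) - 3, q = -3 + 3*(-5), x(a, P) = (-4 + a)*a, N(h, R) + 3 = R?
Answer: -65113171/26556 ≈ -2451.9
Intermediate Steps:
N(h, R) = -3 + R
x(a, P) = a*(-4 + a)
q = -18 (q = -3 - 15 = -18)
p(J, o) = 12 (p(J, o) = (3*(-4 + 3))*(-3 - 2) - 3 = (3*(-1))*(-5) - 3 = -3*(-5) - 3 = 15 - 3 = 12)
-29423/p(q, 156) + m(-12)/4426 = -29423/12 - 12/4426 = -29423*1/12 - 12*1/4426 = -29423/12 - 6/2213 = -65113171/26556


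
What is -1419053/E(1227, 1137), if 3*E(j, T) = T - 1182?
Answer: 1419053/15 ≈ 94604.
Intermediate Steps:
E(j, T) = -394 + T/3 (E(j, T) = (T - 1182)/3 = (-1182 + T)/3 = -394 + T/3)
-1419053/E(1227, 1137) = -1419053/(-394 + (⅓)*1137) = -1419053/(-394 + 379) = -1419053/(-15) = -1419053*(-1/15) = 1419053/15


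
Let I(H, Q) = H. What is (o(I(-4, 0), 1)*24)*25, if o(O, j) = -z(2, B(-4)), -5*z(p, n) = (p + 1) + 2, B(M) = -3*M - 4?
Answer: 600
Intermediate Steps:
B(M) = -4 - 3*M
z(p, n) = -⅗ - p/5 (z(p, n) = -((p + 1) + 2)/5 = -((1 + p) + 2)/5 = -(3 + p)/5 = -⅗ - p/5)
o(O, j) = 1 (o(O, j) = -(-⅗ - ⅕*2) = -(-⅗ - ⅖) = -1*(-1) = 1)
(o(I(-4, 0), 1)*24)*25 = (1*24)*25 = 24*25 = 600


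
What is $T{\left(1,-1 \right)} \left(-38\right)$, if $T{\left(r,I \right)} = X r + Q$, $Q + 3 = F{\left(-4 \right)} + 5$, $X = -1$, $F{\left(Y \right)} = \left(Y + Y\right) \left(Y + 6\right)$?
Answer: $570$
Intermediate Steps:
$F{\left(Y \right)} = 2 Y \left(6 + Y\right)$
$Q = -14$ ($Q = -3 + \left(2 \left(-4\right) \left(6 - 4\right) + 5\right) = -3 + \left(2 \left(-4\right) 2 + 5\right) = -3 + \left(-16 + 5\right) = -3 - 11 = -14$)
$T{\left(r,I \right)} = -14 - r$ ($T{\left(r,I \right)} = - r - 14 = -14 - r$)
$T{\left(1,-1 \right)} \left(-38\right) = \left(-14 - 1\right) \left(-38\right) = \left(-15\right) \left(-38\right) = 570$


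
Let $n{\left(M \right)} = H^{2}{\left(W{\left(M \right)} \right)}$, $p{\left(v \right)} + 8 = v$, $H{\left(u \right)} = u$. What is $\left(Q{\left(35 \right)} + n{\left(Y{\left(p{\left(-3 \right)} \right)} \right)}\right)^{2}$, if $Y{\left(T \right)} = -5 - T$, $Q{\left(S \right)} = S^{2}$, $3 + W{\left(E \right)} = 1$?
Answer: $1510441$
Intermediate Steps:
$W{\left(E \right)} = -2$ ($W{\left(E \right)} = -3 + 1 = -2$)
$p{\left(v \right)} = -8 + v$
$n{\left(M \right)} = 4$ ($n{\left(M \right)} = \left(-2\right)^{2} = 4$)
$\left(Q{\left(35 \right)} + n{\left(Y{\left(p{\left(-3 \right)} \right)} \right)}\right)^{2} = \left(35^{2} + 4\right)^{2} = \left(1225 + 4\right)^{2} = 1229^{2} = 1510441$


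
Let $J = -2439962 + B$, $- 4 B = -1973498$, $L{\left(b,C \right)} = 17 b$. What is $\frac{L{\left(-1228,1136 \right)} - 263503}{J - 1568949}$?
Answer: $\frac{189586}{2343691} \approx 0.080892$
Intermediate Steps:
$B = \frac{986749}{2}$ ($B = \left(- \frac{1}{4}\right) \left(-1973498\right) = \frac{986749}{2} \approx 4.9337 \cdot 10^{5}$)
$J = - \frac{3893175}{2}$ ($J = -2439962 + \frac{986749}{2} = - \frac{3893175}{2} \approx -1.9466 \cdot 10^{6}$)
$\frac{L{\left(-1228,1136 \right)} - 263503}{J - 1568949} = \frac{17 \left(-1228\right) - 263503}{- \frac{3893175}{2} - 1568949} = \frac{-20876 - 263503}{- \frac{7031073}{2}} = \left(-284379\right) \left(- \frac{2}{7031073}\right) = \frac{189586}{2343691}$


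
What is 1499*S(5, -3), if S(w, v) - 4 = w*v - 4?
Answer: -22485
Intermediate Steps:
S(w, v) = v*w (S(w, v) = 4 + (w*v - 4) = 4 + (v*w - 4) = 4 + (-4 + v*w) = v*w)
1499*S(5, -3) = 1499*(-3*5) = 1499*(-15) = -22485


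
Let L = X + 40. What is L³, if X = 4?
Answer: 85184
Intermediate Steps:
L = 44 (L = 4 + 40 = 44)
L³ = 44³ = 85184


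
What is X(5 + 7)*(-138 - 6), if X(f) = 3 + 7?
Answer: -1440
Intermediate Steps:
X(f) = 10
X(5 + 7)*(-138 - 6) = 10*(-138 - 6) = 10*(-144) = -1440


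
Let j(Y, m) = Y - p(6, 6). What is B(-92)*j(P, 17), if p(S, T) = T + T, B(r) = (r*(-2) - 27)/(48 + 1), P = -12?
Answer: -3768/49 ≈ -76.898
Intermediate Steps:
B(r) = -27/49 - 2*r/49 (B(r) = (-2*r - 27)/49 = (-27 - 2*r)*(1/49) = -27/49 - 2*r/49)
p(S, T) = 2*T
j(Y, m) = -12 + Y (j(Y, m) = Y - 2*6 = Y - 1*12 = Y - 12 = -12 + Y)
B(-92)*j(P, 17) = (-27/49 - 2/49*(-92))*(-12 - 12) = (-27/49 + 184/49)*(-24) = (157/49)*(-24) = -3768/49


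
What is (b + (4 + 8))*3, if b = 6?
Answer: 54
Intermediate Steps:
(b + (4 + 8))*3 = (6 + (4 + 8))*3 = (6 + 12)*3 = 18*3 = 54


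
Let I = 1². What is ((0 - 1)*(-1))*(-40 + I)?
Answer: -39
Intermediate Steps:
I = 1
((0 - 1)*(-1))*(-40 + I) = ((0 - 1)*(-1))*(-40 + 1) = -1*(-1)*(-39) = 1*(-39) = -39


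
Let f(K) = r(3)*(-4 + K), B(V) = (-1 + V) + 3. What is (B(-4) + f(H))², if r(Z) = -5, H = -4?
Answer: 1444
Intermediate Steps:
B(V) = 2 + V
f(K) = 20 - 5*K (f(K) = -5*(-4 + K) = 20 - 5*K)
(B(-4) + f(H))² = ((2 - 4) + (20 - 5*(-4)))² = (-2 + (20 + 20))² = (-2 + 40)² = 38² = 1444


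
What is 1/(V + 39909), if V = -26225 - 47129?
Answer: -1/33445 ≈ -2.9900e-5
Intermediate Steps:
V = -73354
1/(V + 39909) = 1/(-73354 + 39909) = 1/(-33445) = -1/33445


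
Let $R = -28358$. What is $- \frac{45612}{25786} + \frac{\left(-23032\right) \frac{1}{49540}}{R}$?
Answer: $- \frac{4004854184543}{2264099955095} \approx -1.7689$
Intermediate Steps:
$- \frac{45612}{25786} + \frac{\left(-23032\right) \frac{1}{49540}}{R} = - \frac{45612}{25786} + \frac{\left(-23032\right) \frac{1}{49540}}{-28358} = \left(-45612\right) \frac{1}{25786} + \left(-23032\right) \frac{1}{49540} \left(- \frac{1}{28358}\right) = - \frac{22806}{12893} - - \frac{2879}{175606915} = - \frac{22806}{12893} + \frac{2879}{175606915} = - \frac{4004854184543}{2264099955095}$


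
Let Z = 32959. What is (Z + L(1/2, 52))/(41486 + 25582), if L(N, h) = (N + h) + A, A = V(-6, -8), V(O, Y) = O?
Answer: 66011/134136 ≈ 0.49212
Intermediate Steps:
A = -6
L(N, h) = -6 + N + h (L(N, h) = (N + h) - 6 = -6 + N + h)
(Z + L(1/2, 52))/(41486 + 25582) = (32959 + (-6 + 1/2 + 52))/(41486 + 25582) = (32959 + (-6 + ½ + 52))/67068 = (32959 + 93/2)*(1/67068) = (66011/2)*(1/67068) = 66011/134136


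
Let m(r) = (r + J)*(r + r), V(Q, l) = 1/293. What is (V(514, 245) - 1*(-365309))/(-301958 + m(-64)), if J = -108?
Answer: -53517769/41011503 ≈ -1.3049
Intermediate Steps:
V(Q, l) = 1/293
m(r) = 2*r*(-108 + r) (m(r) = (r - 108)*(r + r) = (-108 + r)*(2*r) = 2*r*(-108 + r))
(V(514, 245) - 1*(-365309))/(-301958 + m(-64)) = (1/293 - 1*(-365309))/(-301958 + 2*(-64)*(-108 - 64)) = (1/293 + 365309)/(-301958 + 2*(-64)*(-172)) = 107035538/(293*(-301958 + 22016)) = (107035538/293)/(-279942) = (107035538/293)*(-1/279942) = -53517769/41011503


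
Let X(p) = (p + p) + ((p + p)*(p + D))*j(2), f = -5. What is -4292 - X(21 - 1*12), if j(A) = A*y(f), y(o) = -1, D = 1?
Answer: -3950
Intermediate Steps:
j(A) = -A (j(A) = A*(-1) = -A)
X(p) = 2*p - 4*p*(1 + p) (X(p) = (p + p) + ((p + p)*(p + 1))*(-1*2) = 2*p + ((2*p)*(1 + p))*(-2) = 2*p + (2*p*(1 + p))*(-2) = 2*p - 4*p*(1 + p))
-4292 - X(21 - 1*12) = -4292 - (-2)*(21 - 1*12)*(1 + 2*(21 - 1*12)) = -4292 - (-2)*(21 - 12)*(1 + 2*(21 - 12)) = -4292 - (-2)*9*(1 + 2*9) = -4292 - (-2)*9*(1 + 18) = -4292 - (-2)*9*19 = -4292 - 1*(-342) = -4292 + 342 = -3950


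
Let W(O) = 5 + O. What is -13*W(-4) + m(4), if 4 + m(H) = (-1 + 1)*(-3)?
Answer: -17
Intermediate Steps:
m(H) = -4 (m(H) = -4 + (-1 + 1)*(-3) = -4 + 0*(-3) = -4 + 0 = -4)
-13*W(-4) + m(4) = -13*(5 - 4) - 4 = -13*1 - 4 = -13 - 4 = -17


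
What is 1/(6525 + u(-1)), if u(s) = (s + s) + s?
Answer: 1/6522 ≈ 0.00015333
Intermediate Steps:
u(s) = 3*s (u(s) = 2*s + s = 3*s)
1/(6525 + u(-1)) = 1/(6525 + 3*(-1)) = 1/(6525 - 3) = 1/6522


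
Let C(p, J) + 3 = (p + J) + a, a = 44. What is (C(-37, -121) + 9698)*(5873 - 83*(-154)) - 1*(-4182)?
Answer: 178737737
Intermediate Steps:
C(p, J) = 41 + J + p (C(p, J) = -3 + ((p + J) + 44) = -3 + ((J + p) + 44) = -3 + (44 + J + p) = 41 + J + p)
(C(-37, -121) + 9698)*(5873 - 83*(-154)) - 1*(-4182) = ((41 - 121 - 37) + 9698)*(5873 - 83*(-154)) - 1*(-4182) = (-117 + 9698)*(5873 + 12782) + 4182 = 9581*18655 + 4182 = 178733555 + 4182 = 178737737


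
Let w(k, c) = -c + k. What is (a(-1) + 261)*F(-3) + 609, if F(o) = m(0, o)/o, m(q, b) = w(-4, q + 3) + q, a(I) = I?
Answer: 3647/3 ≈ 1215.7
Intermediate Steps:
w(k, c) = k - c
m(q, b) = -7 (m(q, b) = (-4 - (q + 3)) + q = (-4 - (3 + q)) + q = (-4 + (-3 - q)) + q = (-7 - q) + q = -7)
F(o) = -7/o
(a(-1) + 261)*F(-3) + 609 = (-1 + 261)*(-7/(-3)) + 609 = 260*(-7*(-1/3)) + 609 = 260*(7/3) + 609 = 1820/3 + 609 = 3647/3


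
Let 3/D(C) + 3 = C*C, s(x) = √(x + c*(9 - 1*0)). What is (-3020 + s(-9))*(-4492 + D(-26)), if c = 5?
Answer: 9111662582/673 ≈ 1.3539e+7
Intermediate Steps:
s(x) = √(45 + x) (s(x) = √(x + 5*(9 - 1*0)) = √(x + 5*(9 + 0)) = √(x + 5*9) = √(x + 45) = √(45 + x))
D(C) = 3/(-3 + C²) (D(C) = 3/(-3 + C*C) = 3/(-3 + C²))
(-3020 + s(-9))*(-4492 + D(-26)) = (-3020 + √(45 - 9))*(-4492 + 3/(-3 + (-26)²)) = (-3020 + √36)*(-4492 + 3/(-3 + 676)) = (-3020 + 6)*(-4492 + 3/673) = -3014*(-4492 + 3*(1/673)) = -3014*(-4492 + 3/673) = -3014*(-3023113/673) = 9111662582/673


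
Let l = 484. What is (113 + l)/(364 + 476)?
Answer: 199/280 ≈ 0.71071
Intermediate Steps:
(113 + l)/(364 + 476) = (113 + 484)/(364 + 476) = 597/840 = 597*(1/840) = 199/280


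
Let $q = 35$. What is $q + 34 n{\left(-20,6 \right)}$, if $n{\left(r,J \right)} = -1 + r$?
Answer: $-679$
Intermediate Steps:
$q + 34 n{\left(-20,6 \right)} = 35 + 34 \left(-1 - 20\right) = 35 + 34 \left(-21\right) = 35 - 714 = -679$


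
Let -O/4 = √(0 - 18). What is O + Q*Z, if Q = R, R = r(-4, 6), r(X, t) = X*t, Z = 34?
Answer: -816 - 12*I*√2 ≈ -816.0 - 16.971*I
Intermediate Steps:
R = -24 (R = -4*6 = -24)
Q = -24
O = -12*I*√2 (O = -4*√(0 - 18) = -12*I*√2 ≈ -16.971*I)
O + Q*Z = -12*I*√2 - 24*34 = -12*I*√2 - 816 = -816 - 12*I*√2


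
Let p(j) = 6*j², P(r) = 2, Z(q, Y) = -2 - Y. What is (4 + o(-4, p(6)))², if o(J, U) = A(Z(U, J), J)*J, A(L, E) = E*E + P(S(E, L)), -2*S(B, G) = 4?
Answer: 4624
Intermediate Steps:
S(B, G) = -2 (S(B, G) = -½*4 = -2)
A(L, E) = 2 + E² (A(L, E) = E*E + 2 = E² + 2 = 2 + E²)
o(J, U) = J*(2 + J²) (o(J, U) = (2 + J²)*J = J*(2 + J²))
(4 + o(-4, p(6)))² = (4 - 4*(2 + (-4)²))² = (4 - 4*(2 + 16))² = (4 - 4*18)² = (4 - 72)² = (-68)² = 4624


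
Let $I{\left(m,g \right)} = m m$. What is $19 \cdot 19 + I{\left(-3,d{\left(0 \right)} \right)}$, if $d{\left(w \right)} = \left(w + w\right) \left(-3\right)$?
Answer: $370$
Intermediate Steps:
$d{\left(w \right)} = - 6 w$ ($d{\left(w \right)} = 2 w \left(-3\right) = - 6 w$)
$I{\left(m,g \right)} = m^{2}$
$19 \cdot 19 + I{\left(-3,d{\left(0 \right)} \right)} = 19 \cdot 19 + \left(-3\right)^{2} = 361 + 9 = 370$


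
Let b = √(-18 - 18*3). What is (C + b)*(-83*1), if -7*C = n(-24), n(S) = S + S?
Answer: -3984/7 - 498*I*√2 ≈ -569.14 - 704.28*I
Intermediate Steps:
b = 6*I*√2 (b = √(-18 - 54) = √(-72) = 6*I*√2 ≈ 8.4853*I)
n(S) = 2*S
C = 48/7 (C = -2*(-24)/7 = -⅐*(-48) = 48/7 ≈ 6.8571)
(C + b)*(-83*1) = (48/7 + 6*I*√2)*(-83*1) = (48/7 + 6*I*√2)*(-83) = -3984/7 - 498*I*√2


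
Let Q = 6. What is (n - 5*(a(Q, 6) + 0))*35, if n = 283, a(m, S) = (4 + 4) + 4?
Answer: 7805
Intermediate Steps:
a(m, S) = 12 (a(m, S) = 8 + 4 = 12)
(n - 5*(a(Q, 6) + 0))*35 = (283 - 5*(12 + 0))*35 = (283 - 5*12)*35 = (283 - 60)*35 = 223*35 = 7805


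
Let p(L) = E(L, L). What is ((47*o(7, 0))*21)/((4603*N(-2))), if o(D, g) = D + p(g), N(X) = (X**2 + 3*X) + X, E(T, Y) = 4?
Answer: -10857/18412 ≈ -0.58967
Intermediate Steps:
p(L) = 4
N(X) = X**2 + 4*X
o(D, g) = 4 + D (o(D, g) = D + 4 = 4 + D)
((47*o(7, 0))*21)/((4603*N(-2))) = ((47*(4 + 7))*21)/((4603*(-2*(4 - 2)))) = ((47*11)*21)/((4603*(-2*2))) = (517*21)/((4603*(-4))) = 10857/(-18412) = 10857*(-1/18412) = -10857/18412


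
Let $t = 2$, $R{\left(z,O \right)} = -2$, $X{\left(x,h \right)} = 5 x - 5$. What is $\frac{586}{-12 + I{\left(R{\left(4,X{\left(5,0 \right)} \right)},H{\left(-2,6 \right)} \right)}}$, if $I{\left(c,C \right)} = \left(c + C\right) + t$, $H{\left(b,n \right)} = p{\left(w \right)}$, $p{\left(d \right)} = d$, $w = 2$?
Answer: $- \frac{293}{5} \approx -58.6$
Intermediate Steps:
$X{\left(x,h \right)} = -5 + 5 x$
$H{\left(b,n \right)} = 2$
$I{\left(c,C \right)} = 2 + C + c$ ($I{\left(c,C \right)} = \left(c + C\right) + 2 = \left(C + c\right) + 2 = 2 + C + c$)
$\frac{586}{-12 + I{\left(R{\left(4,X{\left(5,0 \right)} \right)},H{\left(-2,6 \right)} \right)}} = \frac{586}{-12 + \left(2 + 2 - 2\right)} = \frac{586}{-12 + 2} = \frac{586}{-10} = 586 \left(- \frac{1}{10}\right) = - \frac{293}{5}$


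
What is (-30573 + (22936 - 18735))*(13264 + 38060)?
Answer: -1353516528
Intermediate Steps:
(-30573 + (22936 - 18735))*(13264 + 38060) = (-30573 + 4201)*51324 = -26372*51324 = -1353516528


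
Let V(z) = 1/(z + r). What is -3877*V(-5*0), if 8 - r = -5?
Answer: -3877/13 ≈ -298.23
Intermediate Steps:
r = 13 (r = 8 - 1*(-5) = 8 + 5 = 13)
V(z) = 1/(13 + z) (V(z) = 1/(z + 13) = 1/(13 + z))
-3877*V(-5*0) = -3877/(13 - 5*0) = -3877/(13 + 0) = -3877/13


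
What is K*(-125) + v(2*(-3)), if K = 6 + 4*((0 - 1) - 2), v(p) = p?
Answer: 744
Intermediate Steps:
K = -6 (K = 6 + 4*(-1 - 2) = 6 + 4*(-3) = 6 - 12 = -6)
K*(-125) + v(2*(-3)) = -6*(-125) + 2*(-3) = 750 - 6 = 744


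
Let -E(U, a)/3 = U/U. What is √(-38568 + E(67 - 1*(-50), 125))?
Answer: I*√38571 ≈ 196.4*I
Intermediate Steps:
E(U, a) = -3 (E(U, a) = -3*U/U = -3*1 = -3)
√(-38568 + E(67 - 1*(-50), 125)) = √(-38568 - 3) = √(-38571) = I*√38571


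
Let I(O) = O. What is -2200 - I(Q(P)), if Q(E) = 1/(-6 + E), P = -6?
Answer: -26399/12 ≈ -2199.9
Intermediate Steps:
-2200 - I(Q(P)) = -2200 - 1/(-6 - 6) = -2200 - 1/(-12) = -2200 - 1*(-1/12) = -2200 + 1/12 = -26399/12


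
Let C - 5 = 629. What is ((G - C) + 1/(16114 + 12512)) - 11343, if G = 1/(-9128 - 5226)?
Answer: -1230330154345/102724401 ≈ -11977.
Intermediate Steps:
C = 634 (C = 5 + 629 = 634)
G = -1/14354 (G = 1/(-14354) = -1/14354 ≈ -6.9667e-5)
((G - C) + 1/(16114 + 12512)) - 11343 = ((-1/14354 - 1*634) + 1/(16114 + 12512)) - 11343 = ((-1/14354 - 634) + 1/28626) - 11343 = (-9100437/14354 + 1/28626) - 11343 = -65127273802/102724401 - 11343 = -1230330154345/102724401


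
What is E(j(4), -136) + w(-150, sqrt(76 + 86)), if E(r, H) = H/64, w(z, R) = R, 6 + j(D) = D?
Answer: -17/8 + 9*sqrt(2) ≈ 10.603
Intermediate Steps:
j(D) = -6 + D
E(r, H) = H/64 (E(r, H) = H*(1/64) = H/64)
E(j(4), -136) + w(-150, sqrt(76 + 86)) = (1/64)*(-136) + sqrt(76 + 86) = -17/8 + sqrt(162) = -17/8 + 9*sqrt(2)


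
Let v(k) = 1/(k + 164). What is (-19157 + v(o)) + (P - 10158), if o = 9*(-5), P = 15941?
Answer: -1591505/119 ≈ -13374.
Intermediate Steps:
o = -45
v(k) = 1/(164 + k)
(-19157 + v(o)) + (P - 10158) = (-19157 + 1/(164 - 45)) + (15941 - 10158) = (-19157 + 1/119) + 5783 = -2279682/119 + 5783 = -1591505/119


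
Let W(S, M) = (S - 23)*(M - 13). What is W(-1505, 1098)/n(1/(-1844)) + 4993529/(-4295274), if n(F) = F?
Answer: 13131214091223751/4295274 ≈ 3.0571e+9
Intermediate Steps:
W(S, M) = (-23 + S)*(-13 + M)
W(-1505, 1098)/n(1/(-1844)) + 4993529/(-4295274) = (299 - 23*1098 - 13*(-1505) + 1098*(-1505))/(1/(-1844)) + 4993529/(-4295274) = (299 - 25254 + 19565 - 1652490)/(-1/1844) + 4993529*(-1/4295274) = -1657880*(-1844) - 4993529/4295274 = 3057130720 - 4993529/4295274 = 13131214091223751/4295274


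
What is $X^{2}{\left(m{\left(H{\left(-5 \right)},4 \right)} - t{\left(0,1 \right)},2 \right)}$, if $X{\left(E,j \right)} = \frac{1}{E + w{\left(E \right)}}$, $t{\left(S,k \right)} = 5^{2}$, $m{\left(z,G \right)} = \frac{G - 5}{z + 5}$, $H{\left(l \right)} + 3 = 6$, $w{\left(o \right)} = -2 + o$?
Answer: $\frac{16}{43681} \approx 0.00036629$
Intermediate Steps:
$H{\left(l \right)} = 3$ ($H{\left(l \right)} = -3 + 6 = 3$)
$m{\left(z,G \right)} = \frac{-5 + G}{5 + z}$
$t{\left(S,k \right)} = 25$
$X{\left(E,j \right)} = \frac{1}{-2 + 2 E}$ ($X{\left(E,j \right)} = \frac{1}{E + \left(-2 + E\right)} = \frac{1}{-2 + 2 E}$)
$X^{2}{\left(m{\left(H{\left(-5 \right)},4 \right)} - t{\left(0,1 \right)},2 \right)} = \left(\frac{1}{2 \left(-1 - \left(25 - \frac{-5 + 4}{5 + 3}\right)\right)}\right)^{2} = \left(\frac{1}{2 \left(-1 - \left(25 - \frac{1}{8} \left(-1\right)\right)\right)}\right)^{2} = \left(\frac{1}{2 \left(-1 + \left(\frac{1}{8} \left(-1\right) - 25\right)\right)}\right)^{2} = \left(\frac{1}{2 \left(-1 - \frac{201}{8}\right)}\right)^{2} = \left(\frac{1}{2 \left(- \frac{209}{8}\right)}\right)^{2} = \left(\frac{1}{2} \left(- \frac{8}{209}\right)\right)^{2} = \left(- \frac{4}{209}\right)^{2} = \frac{16}{43681}$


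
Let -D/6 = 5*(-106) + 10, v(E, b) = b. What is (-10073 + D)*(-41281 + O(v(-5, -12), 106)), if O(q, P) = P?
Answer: 286289775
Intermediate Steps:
D = 3120 (D = -6*(5*(-106) + 10) = -6*(-530 + 10) = -6*(-520) = 3120)
(-10073 + D)*(-41281 + O(v(-5, -12), 106)) = (-10073 + 3120)*(-41281 + 106) = -6953*(-41175) = 286289775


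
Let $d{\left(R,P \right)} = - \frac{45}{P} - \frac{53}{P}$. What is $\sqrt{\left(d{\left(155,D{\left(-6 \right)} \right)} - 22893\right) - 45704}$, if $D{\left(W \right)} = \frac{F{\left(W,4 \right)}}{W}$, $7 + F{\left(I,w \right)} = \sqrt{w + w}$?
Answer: $\frac{\sqrt{-480767 + 137194 \sqrt{2}}}{\sqrt{7 - 2 \sqrt{2}}} \approx 262.18 i$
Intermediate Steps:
$F{\left(I,w \right)} = -7 + \sqrt{2} \sqrt{w}$ ($F{\left(I,w \right)} = -7 + \sqrt{w + w} = -7 + \sqrt{2 w} = -7 + \sqrt{2} \sqrt{w}$)
$D{\left(W \right)} = \frac{-7 + 2 \sqrt{2}}{W}$ ($D{\left(W \right)} = \frac{-7 + \sqrt{2} \sqrt{4}}{W} = \frac{-7 + \sqrt{2} \cdot 2}{W} = \frac{-7 + 2 \sqrt{2}}{W}$)
$d{\left(R,P \right)} = - \frac{98}{P}$
$\sqrt{\left(d{\left(155,D{\left(-6 \right)} \right)} - 22893\right) - 45704} = \sqrt{\left(- \frac{98}{\frac{1}{-6} \left(-7 + 2 \sqrt{2}\right)} - 22893\right) - 45704} = \sqrt{\left(- \frac{98}{\left(- \frac{1}{6}\right) \left(-7 + 2 \sqrt{2}\right)} - 22893\right) - 45704} = \sqrt{\left(- \frac{98}{\frac{7}{6} - \frac{\sqrt{2}}{3}} - 22893\right) - 45704} = \sqrt{\left(-22893 - \frac{98}{\frac{7}{6} - \frac{\sqrt{2}}{3}}\right) - 45704} = \sqrt{-68597 - \frac{98}{\frac{7}{6} - \frac{\sqrt{2}}{3}}}$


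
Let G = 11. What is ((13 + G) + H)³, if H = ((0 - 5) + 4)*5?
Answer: 6859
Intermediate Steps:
H = -5 (H = (-5 + 4)*5 = -1*5 = -5)
((13 + G) + H)³ = ((13 + 11) - 5)³ = (24 - 5)³ = 19³ = 6859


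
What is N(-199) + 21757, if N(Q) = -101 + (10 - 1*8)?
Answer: 21658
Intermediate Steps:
N(Q) = -99 (N(Q) = -101 + (10 - 8) = -101 + 2 = -99)
N(-199) + 21757 = -99 + 21757 = 21658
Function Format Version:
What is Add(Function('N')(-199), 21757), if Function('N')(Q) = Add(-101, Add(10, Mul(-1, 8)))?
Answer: 21658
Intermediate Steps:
Function('N')(Q) = -99 (Function('N')(Q) = Add(-101, Add(10, -8)) = Add(-101, 2) = -99)
Add(Function('N')(-199), 21757) = Add(-99, 21757) = 21658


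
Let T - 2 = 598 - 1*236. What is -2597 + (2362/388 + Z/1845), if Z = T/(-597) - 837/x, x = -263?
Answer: -145606469255257/56198947230 ≈ -2590.9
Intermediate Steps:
T = 364 (T = 2 + (598 - 1*236) = 2 + (598 - 236) = 2 + 362 = 364)
Z = 403957/157011 (Z = 364/(-597) - 837/(-263) = 364*(-1/597) - 837*(-1/263) = -364/597 + 837/263 = 403957/157011 ≈ 2.5728)
-2597 + (2362/388 + Z/1845) = -2597 + (2362/388 + (403957/157011)/1845) = -2597 + (2362*(1/388) + (403957/157011)*(1/1845)) = -2597 + (1181/194 + 403957/289685295) = -2597 + 342196701053/56198947230 = -145606469255257/56198947230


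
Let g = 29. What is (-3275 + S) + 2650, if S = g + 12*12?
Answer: -452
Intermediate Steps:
S = 173 (S = 29 + 12*12 = 29 + 144 = 173)
(-3275 + S) + 2650 = (-3275 + 173) + 2650 = -3102 + 2650 = -452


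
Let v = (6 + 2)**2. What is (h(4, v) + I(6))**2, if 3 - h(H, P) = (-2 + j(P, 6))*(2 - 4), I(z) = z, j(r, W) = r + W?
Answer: 21025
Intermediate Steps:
j(r, W) = W + r
v = 64 (v = 8**2 = 64)
h(H, P) = 11 + 2*P (h(H, P) = 3 - (-2 + (6 + P))*(2 - 4) = 3 - (4 + P)*(-2) = 3 - (-8 - 2*P) = 3 + (8 + 2*P) = 11 + 2*P)
(h(4, v) + I(6))**2 = ((11 + 2*64) + 6)**2 = ((11 + 128) + 6)**2 = (139 + 6)**2 = 145**2 = 21025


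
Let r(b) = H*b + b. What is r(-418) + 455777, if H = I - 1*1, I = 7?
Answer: 452851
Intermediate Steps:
H = 6 (H = 7 - 1*1 = 7 - 1 = 6)
r(b) = 7*b (r(b) = 6*b + b = 7*b)
r(-418) + 455777 = 7*(-418) + 455777 = -2926 + 455777 = 452851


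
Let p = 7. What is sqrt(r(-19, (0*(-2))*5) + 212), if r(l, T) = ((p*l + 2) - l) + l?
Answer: 9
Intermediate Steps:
r(l, T) = 2 + 7*l (r(l, T) = ((7*l + 2) - l) + l = ((2 + 7*l) - l) + l = (2 + 6*l) + l = 2 + 7*l)
sqrt(r(-19, (0*(-2))*5) + 212) = sqrt((2 + 7*(-19)) + 212) = sqrt((2 - 133) + 212) = sqrt(-131 + 212) = sqrt(81) = 9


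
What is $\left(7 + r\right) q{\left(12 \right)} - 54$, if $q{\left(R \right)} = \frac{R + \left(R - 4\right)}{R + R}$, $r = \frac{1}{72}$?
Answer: $- \frac{20803}{432} \approx -48.155$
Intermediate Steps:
$r = \frac{1}{72} \approx 0.013889$
$q{\left(R \right)} = \frac{-4 + 2 R}{2 R}$ ($q{\left(R \right)} = \frac{R + \left(-4 + R\right)}{2 R} = \left(-4 + 2 R\right) \frac{1}{2 R} = \frac{-4 + 2 R}{2 R}$)
$\left(7 + r\right) q{\left(12 \right)} - 54 = \left(7 + \frac{1}{72}\right) \frac{-2 + 12}{12} - 54 = \frac{505 \cdot \frac{1}{12} \cdot 10}{72} - 54 = \frac{505}{72} \cdot \frac{5}{6} - 54 = \frac{2525}{432} - 54 = - \frac{20803}{432}$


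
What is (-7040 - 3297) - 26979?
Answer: -37316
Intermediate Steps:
(-7040 - 3297) - 26979 = -10337 - 26979 = -37316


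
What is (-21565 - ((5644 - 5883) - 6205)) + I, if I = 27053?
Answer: 11932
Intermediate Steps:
(-21565 - ((5644 - 5883) - 6205)) + I = (-21565 - ((5644 - 5883) - 6205)) + 27053 = (-21565 - (-239 - 6205)) + 27053 = (-21565 - 1*(-6444)) + 27053 = (-21565 + 6444) + 27053 = -15121 + 27053 = 11932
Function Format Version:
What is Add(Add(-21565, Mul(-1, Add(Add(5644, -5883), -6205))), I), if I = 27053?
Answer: 11932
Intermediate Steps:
Add(Add(-21565, Mul(-1, Add(Add(5644, -5883), -6205))), I) = Add(Add(-21565, Mul(-1, Add(Add(5644, -5883), -6205))), 27053) = Add(Add(-21565, Mul(-1, Add(-239, -6205))), 27053) = Add(Add(-21565, Mul(-1, -6444)), 27053) = Add(Add(-21565, 6444), 27053) = Add(-15121, 27053) = 11932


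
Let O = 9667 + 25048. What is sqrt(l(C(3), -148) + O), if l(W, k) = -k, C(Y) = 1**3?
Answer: sqrt(34863) ≈ 186.72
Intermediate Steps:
C(Y) = 1
O = 34715
sqrt(l(C(3), -148) + O) = sqrt(-1*(-148) + 34715) = sqrt(148 + 34715) = sqrt(34863)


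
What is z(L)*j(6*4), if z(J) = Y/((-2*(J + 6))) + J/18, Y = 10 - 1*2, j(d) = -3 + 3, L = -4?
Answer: 0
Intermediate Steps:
j(d) = 0
Y = 8 (Y = 10 - 2 = 8)
z(J) = 8/(-12 - 2*J) + J/18 (z(J) = 8/((-2*(J + 6))) + J/18 = 8/((-2*(6 + J))) + J*(1/18) = 8/(-12 - 2*J) + J/18)
z(L)*j(6*4) = ((-72 + (-4)² + 6*(-4))/(18*(6 - 4)))*0 = ((1/18)*(-72 + 16 - 24)/2)*0 = ((1/18)*(½)*(-80))*0 = -20/9*0 = 0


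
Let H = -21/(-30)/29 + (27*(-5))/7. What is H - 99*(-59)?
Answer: 11818129/2030 ≈ 5821.7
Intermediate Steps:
H = -39101/2030 (H = -21*(-1/30)*(1/29) - 135*1/7 = (7/10)*(1/29) - 135/7 = 7/290 - 135/7 = -39101/2030 ≈ -19.262)
H - 99*(-59) = -39101/2030 - 99*(-59) = -39101/2030 + 5841 = 11818129/2030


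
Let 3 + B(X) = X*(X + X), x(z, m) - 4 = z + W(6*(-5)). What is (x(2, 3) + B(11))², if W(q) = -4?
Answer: 58081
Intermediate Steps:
x(z, m) = z (x(z, m) = 4 + (z - 4) = 4 + (-4 + z) = z)
B(X) = -3 + 2*X² (B(X) = -3 + X*(X + X) = -3 + X*(2*X) = -3 + 2*X²)
(x(2, 3) + B(11))² = (2 + (-3 + 2*11²))² = (2 + (-3 + 2*121))² = (2 + (-3 + 242))² = (2 + 239)² = 241² = 58081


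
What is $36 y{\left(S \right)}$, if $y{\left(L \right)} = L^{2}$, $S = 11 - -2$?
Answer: $6084$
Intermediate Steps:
$S = 13$ ($S = 11 + 2 = 13$)
$36 y{\left(S \right)} = 36 \cdot 13^{2} = 36 \cdot 169 = 6084$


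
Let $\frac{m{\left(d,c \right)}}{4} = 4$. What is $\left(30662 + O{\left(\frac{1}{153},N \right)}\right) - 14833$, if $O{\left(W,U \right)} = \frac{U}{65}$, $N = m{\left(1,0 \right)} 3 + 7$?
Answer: $\frac{205788}{13} \approx 15830.0$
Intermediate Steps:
$m{\left(d,c \right)} = 16$ ($m{\left(d,c \right)} = 4 \cdot 4 = 16$)
$N = 55$ ($N = 16 \cdot 3 + 7 = 48 + 7 = 55$)
$O{\left(W,U \right)} = \frac{U}{65}$ ($O{\left(W,U \right)} = U \frac{1}{65} = \frac{U}{65}$)
$\left(30662 + O{\left(\frac{1}{153},N \right)}\right) - 14833 = \left(30662 + \frac{1}{65} \cdot 55\right) - 14833 = \left(30662 + \frac{11}{13}\right) - 14833 = \frac{398617}{13} - 14833 = \frac{205788}{13}$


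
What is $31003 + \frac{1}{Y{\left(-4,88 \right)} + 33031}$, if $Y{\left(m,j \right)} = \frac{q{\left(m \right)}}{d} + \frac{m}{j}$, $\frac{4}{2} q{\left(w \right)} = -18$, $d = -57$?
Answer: $\frac{428058576433}{13807005} \approx 31003.0$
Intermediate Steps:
$q{\left(w \right)} = -9$ ($q{\left(w \right)} = \frac{1}{2} \left(-18\right) = -9$)
$Y{\left(m,j \right)} = \frac{3}{19} + \frac{m}{j}$ ($Y{\left(m,j \right)} = - \frac{9}{-57} + \frac{m}{j} = \left(-9\right) \left(- \frac{1}{57}\right) + \frac{m}{j} = \frac{3}{19} + \frac{m}{j}$)
$31003 + \frac{1}{Y{\left(-4,88 \right)} + 33031} = 31003 + \frac{1}{\left(\frac{3}{19} - \frac{4}{88}\right) + 33031} = 31003 + \frac{1}{\left(\frac{3}{19} - \frac{1}{22}\right) + 33031} = 31003 + \frac{1}{\frac{47}{418} + 33031} = 31003 + \frac{1}{\frac{13807005}{418}} = 31003 + \frac{418}{13807005} = \frac{428058576433}{13807005}$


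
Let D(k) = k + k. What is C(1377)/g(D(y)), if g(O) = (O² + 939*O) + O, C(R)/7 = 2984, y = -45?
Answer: -5222/19125 ≈ -0.27305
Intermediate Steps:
C(R) = 20888 (C(R) = 7*2984 = 20888)
D(k) = 2*k
g(O) = O² + 940*O
C(1377)/g(D(y)) = 20888/(((2*(-45))*(940 + 2*(-45)))) = 20888/((-90*(940 - 90))) = 20888/((-90*850)) = 20888/(-76500) = 20888*(-1/76500) = -5222/19125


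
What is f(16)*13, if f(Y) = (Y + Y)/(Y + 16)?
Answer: 13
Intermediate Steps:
f(Y) = 2*Y/(16 + Y) (f(Y) = (2*Y)/(16 + Y) = 2*Y/(16 + Y))
f(16)*13 = (2*16/(16 + 16))*13 = (2*16/32)*13 = (2*16*(1/32))*13 = 1*13 = 13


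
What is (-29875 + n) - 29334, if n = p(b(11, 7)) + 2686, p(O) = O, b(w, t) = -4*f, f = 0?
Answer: -56523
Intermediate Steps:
b(w, t) = 0 (b(w, t) = -4*0 = 0)
n = 2686 (n = 0 + 2686 = 2686)
(-29875 + n) - 29334 = (-29875 + 2686) - 29334 = -27189 - 29334 = -56523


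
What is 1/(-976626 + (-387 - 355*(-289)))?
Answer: -1/874418 ≈ -1.1436e-6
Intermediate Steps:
1/(-976626 + (-387 - 355*(-289))) = 1/(-976626 + (-387 + 102595)) = 1/(-976626 + 102208) = 1/(-874418) = -1/874418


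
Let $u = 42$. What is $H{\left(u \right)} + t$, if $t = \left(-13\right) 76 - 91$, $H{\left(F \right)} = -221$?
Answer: $-1300$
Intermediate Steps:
$t = -1079$ ($t = -988 - 91 = -1079$)
$H{\left(u \right)} + t = -221 - 1079 = -1300$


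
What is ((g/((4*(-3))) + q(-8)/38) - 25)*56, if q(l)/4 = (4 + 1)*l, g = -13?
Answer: -89782/57 ≈ -1575.1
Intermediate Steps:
q(l) = 20*l (q(l) = 4*((4 + 1)*l) = 4*(5*l) = 20*l)
((g/((4*(-3))) + q(-8)/38) - 25)*56 = ((-13/(4*(-3)) + (20*(-8))/38) - 25)*56 = ((-13/(-12) - 160*1/38) - 25)*56 = ((-13*(-1/12) - 80/19) - 25)*56 = ((13/12 - 80/19) - 25)*56 = (-713/228 - 25)*56 = -6413/228*56 = -89782/57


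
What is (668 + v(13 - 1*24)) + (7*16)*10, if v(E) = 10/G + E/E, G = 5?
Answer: 1791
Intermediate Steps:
v(E) = 3 (v(E) = 10/5 + E/E = 10*(⅕) + 1 = 2 + 1 = 3)
(668 + v(13 - 1*24)) + (7*16)*10 = (668 + 3) + (7*16)*10 = 671 + 112*10 = 671 + 1120 = 1791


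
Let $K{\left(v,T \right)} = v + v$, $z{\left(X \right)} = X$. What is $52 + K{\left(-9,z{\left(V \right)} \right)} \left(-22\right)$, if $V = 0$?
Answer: $448$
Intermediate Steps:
$K{\left(v,T \right)} = 2 v$
$52 + K{\left(-9,z{\left(V \right)} \right)} \left(-22\right) = 52 + 2 \left(-9\right) \left(-22\right) = 52 - -396 = 52 + 396 = 448$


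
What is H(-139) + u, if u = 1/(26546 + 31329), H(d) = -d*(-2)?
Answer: -16089249/57875 ≈ -278.00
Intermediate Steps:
H(d) = 2*d
u = 1/57875 ≈ 1.7279e-5
H(-139) + u = 2*(-139) + 1/57875 = -278 + 1/57875 = -16089249/57875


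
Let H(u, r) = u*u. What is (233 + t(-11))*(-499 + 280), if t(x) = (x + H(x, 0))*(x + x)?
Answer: 478953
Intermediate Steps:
H(u, r) = u**2
t(x) = 2*x*(x + x**2) (t(x) = (x + x**2)*(x + x) = (x + x**2)*(2*x) = 2*x*(x + x**2))
(233 + t(-11))*(-499 + 280) = (233 + 2*(-11)**2*(1 - 11))*(-499 + 280) = (233 + 2*121*(-10))*(-219) = (233 - 2420)*(-219) = -2187*(-219) = 478953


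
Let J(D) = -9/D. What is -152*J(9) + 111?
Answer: 263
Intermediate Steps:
-152*J(9) + 111 = -(-1368)/9 + 111 = -152*(-1) + 111 = 152 + 111 = 263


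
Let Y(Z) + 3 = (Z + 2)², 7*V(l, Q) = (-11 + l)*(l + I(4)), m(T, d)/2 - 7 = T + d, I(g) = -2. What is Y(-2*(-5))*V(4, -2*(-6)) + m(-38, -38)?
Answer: -420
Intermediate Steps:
m(T, d) = 14 + 2*T + 2*d (m(T, d) = 14 + 2*(T + d) = 14 + (2*T + 2*d) = 14 + 2*T + 2*d)
V(l, Q) = (-11 + l)*(-2 + l)/7 (V(l, Q) = ((-11 + l)*(l - 2))/7 = ((-11 + l)*(-2 + l))/7 = (-11 + l)*(-2 + l)/7)
Y(Z) = -3 + (2 + Z)² (Y(Z) = -3 + (Z + 2)² = -3 + (2 + Z)²)
Y(-2*(-5))*V(4, -2*(-6)) + m(-38, -38) = (-3 + (2 - 2*(-5))²)*(22/7 - 13/7*4 + (⅐)*4²) + (14 + 2*(-38) + 2*(-38)) = (-3 + (2 + 10)²)*(22/7 - 52/7 + (⅐)*16) + (14 - 76 - 76) = (-3 + 12²)*(22/7 - 52/7 + 16/7) - 138 = (-3 + 144)*(-2) - 138 = 141*(-2) - 138 = -282 - 138 = -420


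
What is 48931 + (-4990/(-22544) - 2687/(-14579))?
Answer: 8041117494797/164334488 ≈ 48931.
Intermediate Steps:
48931 + (-4990/(-22544) - 2687/(-14579)) = 48931 + (-4990*(-1/22544) - 2687*(-1/14579)) = 48931 + (2495/11272 + 2687/14579) = 48931 + 66662469/164334488 = 8041117494797/164334488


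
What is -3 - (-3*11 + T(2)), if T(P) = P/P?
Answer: 29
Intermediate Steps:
T(P) = 1
-3 - (-3*11 + T(2)) = -3 - (-3*11 + 1) = -3 - (-33 + 1) = -3 - 1*(-32) = -3 + 32 = 29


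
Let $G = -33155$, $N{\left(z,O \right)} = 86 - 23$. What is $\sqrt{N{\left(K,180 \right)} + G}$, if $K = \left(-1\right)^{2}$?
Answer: $2 i \sqrt{8273} \approx 181.91 i$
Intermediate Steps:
$K = 1$
$N{\left(z,O \right)} = 63$ ($N{\left(z,O \right)} = 86 - 23 = 63$)
$\sqrt{N{\left(K,180 \right)} + G} = \sqrt{63 - 33155} = \sqrt{-33092} = 2 i \sqrt{8273}$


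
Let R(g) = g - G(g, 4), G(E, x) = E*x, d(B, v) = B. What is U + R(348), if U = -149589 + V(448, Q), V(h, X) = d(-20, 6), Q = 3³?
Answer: -150653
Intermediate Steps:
Q = 27
R(g) = -3*g (R(g) = g - g*4 = g - 4*g = -3*g)
V(h, X) = -20
U = -149609 (U = -149589 - 20 = -149609)
U + R(348) = -149609 - 3*348 = -149609 - 1044 = -150653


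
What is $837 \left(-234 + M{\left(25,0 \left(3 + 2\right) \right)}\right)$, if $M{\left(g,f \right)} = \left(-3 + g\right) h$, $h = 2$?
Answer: $-159030$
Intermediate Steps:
$M{\left(g,f \right)} = -6 + 2 g$ ($M{\left(g,f \right)} = \left(-3 + g\right) 2 = -6 + 2 g$)
$837 \left(-234 + M{\left(25,0 \left(3 + 2\right) \right)}\right) = 837 \left(-234 + \left(-6 + 2 \cdot 25\right)\right) = 837 \left(-234 + \left(-6 + 50\right)\right) = 837 \left(-234 + 44\right) = 837 \left(-190\right) = -159030$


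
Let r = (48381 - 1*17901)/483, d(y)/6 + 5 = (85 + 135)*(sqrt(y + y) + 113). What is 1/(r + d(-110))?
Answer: 386723449/58690096869610 - 3421572*I*sqrt(55)/29345048434805 ≈ 6.5892e-6 - 8.6471e-7*I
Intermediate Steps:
d(y) = 149130 + 1320*sqrt(2)*sqrt(y) (d(y) = -30 + 6*((85 + 135)*(sqrt(y + y) + 113)) = -30 + 6*(220*(sqrt(2*y) + 113)) = -30 + 6*(220*(sqrt(2)*sqrt(y) + 113)) = -30 + 6*(220*(113 + sqrt(2)*sqrt(y))) = -30 + 6*(24860 + 220*sqrt(2)*sqrt(y)) = -30 + (149160 + 1320*sqrt(2)*sqrt(y)) = 149130 + 1320*sqrt(2)*sqrt(y))
r = 10160/161 (r = (48381 - 17901)*(1/483) = 30480*(1/483) = 10160/161 ≈ 63.106)
1/(r + d(-110)) = 1/(10160/161 + (149130 + 1320*sqrt(2)*sqrt(-110))) = 1/(10160/161 + (149130 + 1320*sqrt(2)*(I*sqrt(110)))) = 1/(10160/161 + (149130 + 2640*I*sqrt(55))) = 1/(24020090/161 + 2640*I*sqrt(55))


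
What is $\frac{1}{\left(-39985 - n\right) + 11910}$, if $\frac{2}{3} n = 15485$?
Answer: $- \frac{2}{102605} \approx -1.9492 \cdot 10^{-5}$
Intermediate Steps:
$n = \frac{46455}{2}$ ($n = \frac{3}{2} \cdot 15485 = \frac{46455}{2} \approx 23228.0$)
$\frac{1}{\left(-39985 - n\right) + 11910} = \frac{1}{\left(-39985 - \frac{46455}{2}\right) + 11910} = \frac{1}{- \frac{126425}{2} + 11910} = \frac{1}{- \frac{102605}{2}} = - \frac{2}{102605}$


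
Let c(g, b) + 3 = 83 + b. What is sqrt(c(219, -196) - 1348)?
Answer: 2*I*sqrt(366) ≈ 38.262*I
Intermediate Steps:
c(g, b) = 80 + b (c(g, b) = -3 + (83 + b) = 80 + b)
sqrt(c(219, -196) - 1348) = sqrt((80 - 196) - 1348) = sqrt(-116 - 1348) = sqrt(-1464) = 2*I*sqrt(366)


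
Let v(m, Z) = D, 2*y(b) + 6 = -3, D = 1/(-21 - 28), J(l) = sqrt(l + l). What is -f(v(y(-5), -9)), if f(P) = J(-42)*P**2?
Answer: -2*I*sqrt(21)/2401 ≈ -0.0038172*I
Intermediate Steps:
J(l) = sqrt(2)*sqrt(l) (J(l) = sqrt(2*l) = sqrt(2)*sqrt(l))
D = -1/49 (D = 1/(-49) = -1/49 ≈ -0.020408)
y(b) = -9/2 (y(b) = -3 + (1/2)*(-3) = -3 - 3/2 = -9/2)
v(m, Z) = -1/49
f(P) = 2*I*sqrt(21)*P**2 (f(P) = (sqrt(2)*sqrt(-42))*P**2 = (sqrt(2)*(I*sqrt(42)))*P**2 = (2*I*sqrt(21))*P**2 = 2*I*sqrt(21)*P**2)
-f(v(y(-5), -9)) = -2*I*sqrt(21)*(-1/49)**2 = -2*I*sqrt(21)/2401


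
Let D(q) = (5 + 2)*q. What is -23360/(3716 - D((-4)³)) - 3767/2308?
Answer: -17400167/2402628 ≈ -7.2421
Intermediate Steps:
D(q) = 7*q
-23360/(3716 - D((-4)³)) - 3767/2308 = -23360/(3716 - 7*(-4)³) - 3767/2308 = -23360/(3716 - 7*(-64)) - 3767*1/2308 = -23360/(3716 - 1*(-448)) - 3767/2308 = -23360/(3716 + 448) - 3767/2308 = -23360/4164 - 3767/2308 = -23360*1/4164 - 3767/2308 = -5840/1041 - 3767/2308 = -17400167/2402628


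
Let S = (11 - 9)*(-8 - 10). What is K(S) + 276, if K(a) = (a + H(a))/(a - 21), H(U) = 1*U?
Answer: 5268/19 ≈ 277.26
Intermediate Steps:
H(U) = U
S = -36 (S = 2*(-18) = -36)
K(a) = 2*a/(-21 + a) (K(a) = (a + a)/(a - 21) = (2*a)/(-21 + a) = 2*a/(-21 + a))
K(S) + 276 = 2*(-36)/(-21 - 36) + 276 = 2*(-36)/(-57) + 276 = 2*(-36)*(-1/57) + 276 = 24/19 + 276 = 5268/19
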